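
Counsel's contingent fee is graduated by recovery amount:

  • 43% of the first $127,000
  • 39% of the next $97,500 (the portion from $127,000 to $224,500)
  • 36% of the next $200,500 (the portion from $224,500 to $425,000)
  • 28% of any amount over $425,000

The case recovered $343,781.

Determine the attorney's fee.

$135,576.16

First $127,000 at 43% = $54,610.00
Next $97,500 at 39% = $38,025.00
Remaining $119,281 at 36% = $42,941.16
Fee: $54,610.00 + $38,025.00 + $42,941.16 = $135,576.16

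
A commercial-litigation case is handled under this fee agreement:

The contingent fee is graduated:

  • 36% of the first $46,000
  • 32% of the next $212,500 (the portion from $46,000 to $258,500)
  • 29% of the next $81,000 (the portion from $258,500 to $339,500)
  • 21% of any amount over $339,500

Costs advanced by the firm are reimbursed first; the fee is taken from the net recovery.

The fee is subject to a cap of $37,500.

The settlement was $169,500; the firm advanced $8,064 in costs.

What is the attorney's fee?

$37,500.00

Fee base (net of costs): $169,500 − $8,064 = $161,436
First $46,000 at 36% = $16,560.00
Remaining $115,436 at 32% = $36,939.52
Fee: $16,560.00 + $36,939.52 = $53,499.52
$53,499.52 exceeds the $37,500 cap, so the fee is capped at $37,500.00.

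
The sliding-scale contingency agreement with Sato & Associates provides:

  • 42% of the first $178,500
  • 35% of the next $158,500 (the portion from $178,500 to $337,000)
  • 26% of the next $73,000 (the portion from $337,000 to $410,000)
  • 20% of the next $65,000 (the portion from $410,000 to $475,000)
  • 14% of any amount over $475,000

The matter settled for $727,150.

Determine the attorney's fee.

First $178,500 at 42% = $74,970.00
Next $158,500 at 35% = $55,475.00
Next $73,000 at 26% = $18,980.00
Next $65,000 at 20% = $13,000.00
Remaining $252,150 at 14% = $35,301.00
Fee: $74,970.00 + $55,475.00 + $18,980.00 + $13,000.00 + $35,301.00 = $197,726.00

$197,726.00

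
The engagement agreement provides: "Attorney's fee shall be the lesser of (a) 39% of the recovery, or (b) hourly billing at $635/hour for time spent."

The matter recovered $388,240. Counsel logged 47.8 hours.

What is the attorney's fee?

(a) 39% of $388,240 = $151,413.60
(b) 47.8 × $635 = $30,353.00
The lesser is (b): $30,353.00.

$30,353.00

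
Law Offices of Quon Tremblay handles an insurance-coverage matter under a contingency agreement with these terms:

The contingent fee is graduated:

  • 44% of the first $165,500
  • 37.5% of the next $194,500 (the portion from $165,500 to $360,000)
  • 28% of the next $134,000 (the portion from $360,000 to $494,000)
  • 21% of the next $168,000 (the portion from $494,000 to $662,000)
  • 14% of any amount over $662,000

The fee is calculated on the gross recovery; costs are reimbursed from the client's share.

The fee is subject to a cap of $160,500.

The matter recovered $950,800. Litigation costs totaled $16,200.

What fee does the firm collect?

$160,500.00

Fee base is the gross recovery, $950,800; costs are reimbursed separately.
First $165,500 at 44% = $72,820.00
Next $194,500 at 37.5% = $72,937.50
Next $134,000 at 28% = $37,520.00
Next $168,000 at 21% = $35,280.00
Remaining $288,800 at 14% = $40,432.00
Fee: $72,820.00 + $72,937.50 + $37,520.00 + $35,280.00 + $40,432.00 = $258,989.50
$258,989.50 exceeds the $160,500 cap, so the fee is capped at $160,500.00.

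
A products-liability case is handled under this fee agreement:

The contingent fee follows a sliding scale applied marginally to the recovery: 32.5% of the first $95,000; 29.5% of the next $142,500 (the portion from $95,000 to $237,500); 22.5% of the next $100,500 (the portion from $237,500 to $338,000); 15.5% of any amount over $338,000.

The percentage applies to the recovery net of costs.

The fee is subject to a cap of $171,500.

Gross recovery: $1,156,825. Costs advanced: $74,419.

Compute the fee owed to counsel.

$171,500.00

Fee base (net of costs): $1,156,825 − $74,419 = $1,082,406
First $95,000 at 32.5% = $30,875.00
Next $142,500 at 29.5% = $42,037.50
Next $100,500 at 22.5% = $22,612.50
Remaining $744,406 at 15.5% = $115,382.93
Fee: $30,875.00 + $42,037.50 + $22,612.50 + $115,382.93 = $210,907.93
$210,907.93 exceeds the $171,500 cap, so the fee is capped at $171,500.00.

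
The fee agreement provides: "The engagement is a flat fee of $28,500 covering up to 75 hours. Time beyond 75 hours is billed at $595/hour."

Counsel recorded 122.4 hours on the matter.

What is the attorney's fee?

Flat fee: $28,500.00
Excess hours: 122.4 − 75 = 47.4
Overrun: 47.4 × $595 = $28,203.00
Total: $28,500.00 + $28,203.00 = $56,703.00

$56,703.00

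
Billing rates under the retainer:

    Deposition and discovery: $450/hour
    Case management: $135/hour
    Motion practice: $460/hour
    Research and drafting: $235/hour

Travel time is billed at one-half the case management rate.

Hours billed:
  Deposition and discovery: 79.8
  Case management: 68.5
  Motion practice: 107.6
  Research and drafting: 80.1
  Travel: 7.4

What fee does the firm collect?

$113,976.50

Deposition and discovery: 79.8 × $450 = $35,910.00
Case management: 68.5 × $135 = $9,247.50
Motion practice: 107.6 × $460 = $49,496.00
Research and drafting: 80.1 × $235 = $18,823.50
Subtotal: $35,910.00 + $9,247.50 + $49,496.00 + $18,823.50 = $113,477.00
Travel: 7.4 × ($135 ÷ 2) = 7.4 × $67.50 = $499.50
Total: $113,477.00 + $499.50 = $113,976.50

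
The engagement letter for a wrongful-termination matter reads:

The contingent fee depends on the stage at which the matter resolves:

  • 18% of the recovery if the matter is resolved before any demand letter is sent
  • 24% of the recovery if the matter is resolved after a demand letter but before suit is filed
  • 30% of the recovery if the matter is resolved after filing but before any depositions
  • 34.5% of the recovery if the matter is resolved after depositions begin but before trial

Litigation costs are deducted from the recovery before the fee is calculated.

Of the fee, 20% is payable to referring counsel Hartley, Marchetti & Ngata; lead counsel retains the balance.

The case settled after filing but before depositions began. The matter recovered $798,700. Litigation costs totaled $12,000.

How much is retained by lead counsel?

$188,808.00

Fee base (net of costs): $798,700 − $12,000 = $786,700
The matter settled after filing but before depositions began, so the 30% rate applies.
$786,700 × 30% = $236,010.00
Referral share: 20% of $236,010.00 = $47,202.00; lead counsel retains $236,010.00 − $47,202.00 = $188,808.00.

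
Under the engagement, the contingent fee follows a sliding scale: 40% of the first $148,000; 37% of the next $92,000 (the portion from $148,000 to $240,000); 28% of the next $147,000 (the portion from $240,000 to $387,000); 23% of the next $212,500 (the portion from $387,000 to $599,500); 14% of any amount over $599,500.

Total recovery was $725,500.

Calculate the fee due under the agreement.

$200,915.00

First $148,000 at 40% = $59,200.00
Next $92,000 at 37% = $34,040.00
Next $147,000 at 28% = $41,160.00
Next $212,500 at 23% = $48,875.00
Remaining $126,000 at 14% = $17,640.00
Fee: $59,200.00 + $34,040.00 + $41,160.00 + $48,875.00 + $17,640.00 = $200,915.00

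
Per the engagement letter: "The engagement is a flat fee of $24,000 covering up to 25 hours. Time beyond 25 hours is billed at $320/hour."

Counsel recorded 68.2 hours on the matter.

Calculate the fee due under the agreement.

$37,824.00

Flat fee: $24,000.00
Excess hours: 68.2 − 25 = 43.2
Overrun: 43.2 × $320 = $13,824.00
Total: $24,000.00 + $13,824.00 = $37,824.00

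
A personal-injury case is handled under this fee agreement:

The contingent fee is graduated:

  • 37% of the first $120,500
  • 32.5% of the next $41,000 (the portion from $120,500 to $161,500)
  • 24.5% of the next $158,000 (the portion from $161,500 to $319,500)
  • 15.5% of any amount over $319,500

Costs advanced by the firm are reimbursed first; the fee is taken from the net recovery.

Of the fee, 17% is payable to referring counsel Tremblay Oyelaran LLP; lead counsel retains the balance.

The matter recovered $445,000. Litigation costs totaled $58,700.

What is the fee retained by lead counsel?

Fee base (net of costs): $445,000 − $58,700 = $386,300
First $120,500 at 37% = $44,585.00
Next $41,000 at 32.5% = $13,325.00
Next $158,000 at 24.5% = $38,710.00
Remaining $66,800 at 15.5% = $10,354.00
Fee: $44,585.00 + $13,325.00 + $38,710.00 + $10,354.00 = $106,974.00
Referral share: 17% of $106,974.00 = $18,185.58; lead counsel retains $106,974.00 − $18,185.58 = $88,788.42.

$88,788.42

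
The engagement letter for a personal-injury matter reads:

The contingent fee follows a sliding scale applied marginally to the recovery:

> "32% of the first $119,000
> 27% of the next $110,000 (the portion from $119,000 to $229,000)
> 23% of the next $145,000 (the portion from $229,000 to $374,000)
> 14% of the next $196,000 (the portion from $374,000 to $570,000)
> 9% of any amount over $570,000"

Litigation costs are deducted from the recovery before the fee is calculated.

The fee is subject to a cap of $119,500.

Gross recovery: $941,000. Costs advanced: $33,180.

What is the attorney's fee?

Fee base (net of costs): $941,000 − $33,180 = $907,820
First $119,000 at 32% = $38,080.00
Next $110,000 at 27% = $29,700.00
Next $145,000 at 23% = $33,350.00
Next $196,000 at 14% = $27,440.00
Remaining $337,820 at 9% = $30,403.80
Fee: $38,080.00 + $29,700.00 + $33,350.00 + $27,440.00 + $30,403.80 = $158,973.80
$158,973.80 exceeds the $119,500 cap, so the fee is capped at $119,500.00.

$119,500.00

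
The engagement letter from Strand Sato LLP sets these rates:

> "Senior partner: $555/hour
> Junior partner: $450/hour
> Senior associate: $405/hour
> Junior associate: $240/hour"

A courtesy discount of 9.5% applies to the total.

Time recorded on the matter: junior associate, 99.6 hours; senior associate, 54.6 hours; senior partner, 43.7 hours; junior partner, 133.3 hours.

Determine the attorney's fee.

$117,881.23

Senior partner: 43.7 × $555 = $24,253.50
Junior partner: 133.3 × $450 = $59,985.00
Senior associate: 54.6 × $405 = $22,113.00
Junior associate: 99.6 × $240 = $23,904.00
Subtotal: $130,255.50
Less 9.5% discount: −$12,374.27
Total: $130,255.50 − $12,374.27 = $117,881.23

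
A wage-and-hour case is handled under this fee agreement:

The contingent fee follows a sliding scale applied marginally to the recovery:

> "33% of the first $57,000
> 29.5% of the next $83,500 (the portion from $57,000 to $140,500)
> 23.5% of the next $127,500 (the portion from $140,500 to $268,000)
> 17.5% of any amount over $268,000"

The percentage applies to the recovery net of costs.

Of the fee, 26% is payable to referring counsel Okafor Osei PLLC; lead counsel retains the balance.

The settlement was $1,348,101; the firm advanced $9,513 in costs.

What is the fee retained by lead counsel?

$192,960.85

Fee base (net of costs): $1,348,101 − $9,513 = $1,338,588
First $57,000 at 33% = $18,810.00
Next $83,500 at 29.5% = $24,632.50
Next $127,500 at 23.5% = $29,962.50
Remaining $1,070,588 at 17.5% = $187,352.90
Fee: $18,810.00 + $24,632.50 + $29,962.50 + $187,352.90 = $260,757.90
Referral share: 26% of $260,757.90 = $67,797.05; lead counsel retains $260,757.90 − $67,797.05 = $192,960.85.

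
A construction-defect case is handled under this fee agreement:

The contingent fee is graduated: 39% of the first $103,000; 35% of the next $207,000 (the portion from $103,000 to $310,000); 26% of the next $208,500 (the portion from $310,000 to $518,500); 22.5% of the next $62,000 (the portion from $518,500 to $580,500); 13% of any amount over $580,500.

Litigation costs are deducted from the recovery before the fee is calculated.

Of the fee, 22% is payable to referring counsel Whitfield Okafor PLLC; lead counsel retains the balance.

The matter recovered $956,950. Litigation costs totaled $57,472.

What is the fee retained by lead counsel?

$173,352.77

Fee base (net of costs): $956,950 − $57,472 = $899,478
First $103,000 at 39% = $40,170.00
Next $207,000 at 35% = $72,450.00
Next $208,500 at 26% = $54,210.00
Next $62,000 at 22.5% = $13,950.00
Remaining $318,978 at 13% = $41,467.14
Fee: $40,170.00 + $72,450.00 + $54,210.00 + $13,950.00 + $41,467.14 = $222,247.14
Referral share: 22% of $222,247.14 = $48,894.37; lead counsel retains $222,247.14 − $48,894.37 = $173,352.77.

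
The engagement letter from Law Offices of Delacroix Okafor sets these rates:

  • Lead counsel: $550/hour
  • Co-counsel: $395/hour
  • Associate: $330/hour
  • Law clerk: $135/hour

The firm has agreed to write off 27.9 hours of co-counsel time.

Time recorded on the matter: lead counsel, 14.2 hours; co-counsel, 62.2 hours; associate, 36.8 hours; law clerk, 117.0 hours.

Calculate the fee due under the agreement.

Lead counsel: 14.2 × $550 = $7,810.00
Co-counsel: 62.2 × $395 = $24,569.00
Associate: 36.8 × $330 = $12,144.00
Law clerk: 117.0 × $135 = $15,795.00
Subtotal: $60,318.00
Write-off: 27.9 × $395 = $11,020.50
Total: $60,318.00 − $11,020.50 = $49,297.50

$49,297.50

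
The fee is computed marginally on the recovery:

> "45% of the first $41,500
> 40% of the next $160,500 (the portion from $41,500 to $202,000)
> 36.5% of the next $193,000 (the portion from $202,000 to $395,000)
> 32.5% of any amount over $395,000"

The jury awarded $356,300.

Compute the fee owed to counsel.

$139,194.50

First $41,500 at 45% = $18,675.00
Next $160,500 at 40% = $64,200.00
Remaining $154,300 at 36.5% = $56,319.50
Fee: $18,675.00 + $64,200.00 + $56,319.50 = $139,194.50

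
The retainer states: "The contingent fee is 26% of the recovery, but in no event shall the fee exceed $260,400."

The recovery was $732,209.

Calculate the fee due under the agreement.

26% of $732,209 = $190,374.34
That is under the $260,400 cap.

$190,374.34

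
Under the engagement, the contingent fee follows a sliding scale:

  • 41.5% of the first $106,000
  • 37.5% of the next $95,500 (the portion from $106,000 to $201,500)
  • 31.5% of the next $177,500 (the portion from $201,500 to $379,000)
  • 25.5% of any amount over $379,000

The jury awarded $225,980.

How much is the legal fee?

$87,513.70

First $106,000 at 41.5% = $43,990.00
Next $95,500 at 37.5% = $35,812.50
Remaining $24,480 at 31.5% = $7,711.20
Fee: $43,990.00 + $35,812.50 + $7,711.20 = $87,513.70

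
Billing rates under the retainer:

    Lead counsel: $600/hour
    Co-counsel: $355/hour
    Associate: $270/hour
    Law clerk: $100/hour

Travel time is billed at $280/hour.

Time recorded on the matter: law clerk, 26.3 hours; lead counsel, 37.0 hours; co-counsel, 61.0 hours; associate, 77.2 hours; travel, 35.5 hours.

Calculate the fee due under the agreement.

$77,269.00

Lead counsel: 37.0 × $600 = $22,200.00
Co-counsel: 61.0 × $355 = $21,655.00
Associate: 77.2 × $270 = $20,844.00
Law clerk: 26.3 × $100 = $2,630.00
Subtotal: $22,200.00 + $21,655.00 + $20,844.00 + $2,630.00 = $67,329.00
Travel: 35.5 × $280 = $9,940.00
Total: $67,329.00 + $9,940.00 = $77,269.00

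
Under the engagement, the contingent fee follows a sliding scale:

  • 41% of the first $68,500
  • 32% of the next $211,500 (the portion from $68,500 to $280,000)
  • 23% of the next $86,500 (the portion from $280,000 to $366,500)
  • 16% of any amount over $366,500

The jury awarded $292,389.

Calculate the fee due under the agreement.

$98,614.47

First $68,500 at 41% = $28,085.00
Next $211,500 at 32% = $67,680.00
Remaining $12,389 at 23% = $2,849.47
Fee: $28,085.00 + $67,680.00 + $2,849.47 = $98,614.47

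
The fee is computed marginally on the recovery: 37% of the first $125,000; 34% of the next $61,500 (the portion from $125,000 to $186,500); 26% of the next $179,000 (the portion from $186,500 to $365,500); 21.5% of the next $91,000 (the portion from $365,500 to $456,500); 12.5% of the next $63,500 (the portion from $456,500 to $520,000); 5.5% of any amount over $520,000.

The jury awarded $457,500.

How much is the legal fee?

$133,390.00

First $125,000 at 37% = $46,250.00
Next $61,500 at 34% = $20,910.00
Next $179,000 at 26% = $46,540.00
Next $91,000 at 21.5% = $19,565.00
Remaining $1,000 at 12.5% = $125.00
Fee: $46,250.00 + $20,910.00 + $46,540.00 + $19,565.00 + $125.00 = $133,390.00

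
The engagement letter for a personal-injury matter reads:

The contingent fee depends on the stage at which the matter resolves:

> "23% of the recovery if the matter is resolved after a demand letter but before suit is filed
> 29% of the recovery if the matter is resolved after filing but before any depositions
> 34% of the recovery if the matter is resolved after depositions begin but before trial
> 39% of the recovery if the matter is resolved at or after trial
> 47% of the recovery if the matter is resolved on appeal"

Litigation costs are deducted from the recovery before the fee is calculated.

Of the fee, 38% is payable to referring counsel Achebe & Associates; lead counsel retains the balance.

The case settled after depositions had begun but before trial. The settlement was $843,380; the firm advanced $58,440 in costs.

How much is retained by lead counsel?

$165,465.35

Fee base (net of costs): $843,380 − $58,440 = $784,940
The matter settled after depositions had begun but before trial, so the 34% rate applies.
$784,940 × 34% = $266,879.60
Referral share: 38% of $266,879.60 = $101,414.25; lead counsel retains $266,879.60 − $101,414.25 = $165,465.35.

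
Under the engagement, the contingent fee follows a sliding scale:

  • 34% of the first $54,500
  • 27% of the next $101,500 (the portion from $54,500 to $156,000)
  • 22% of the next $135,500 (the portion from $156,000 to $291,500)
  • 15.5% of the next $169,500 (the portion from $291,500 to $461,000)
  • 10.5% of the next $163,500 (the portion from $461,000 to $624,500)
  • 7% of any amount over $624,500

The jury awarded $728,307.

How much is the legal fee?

First $54,500 at 34% = $18,530.00
Next $101,500 at 27% = $27,405.00
Next $135,500 at 22% = $29,810.00
Next $169,500 at 15.5% = $26,272.50
Next $163,500 at 10.5% = $17,167.50
Remaining $103,807 at 7% = $7,266.49
Fee: $18,530.00 + $27,405.00 + $29,810.00 + $26,272.50 + $17,167.50 + $7,266.49 = $126,451.49

$126,451.49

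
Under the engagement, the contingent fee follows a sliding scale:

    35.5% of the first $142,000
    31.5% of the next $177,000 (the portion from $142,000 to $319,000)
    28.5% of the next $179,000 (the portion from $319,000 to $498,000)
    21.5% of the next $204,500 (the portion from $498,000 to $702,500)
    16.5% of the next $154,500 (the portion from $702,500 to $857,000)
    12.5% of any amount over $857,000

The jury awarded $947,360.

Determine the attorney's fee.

First $142,000 at 35.5% = $50,410.00
Next $177,000 at 31.5% = $55,755.00
Next $179,000 at 28.5% = $51,015.00
Next $204,500 at 21.5% = $43,967.50
Next $154,500 at 16.5% = $25,492.50
Remaining $90,360 at 12.5% = $11,295.00
Fee: $50,410.00 + $55,755.00 + $51,015.00 + $43,967.50 + $25,492.50 + $11,295.00 = $237,935.00

$237,935.00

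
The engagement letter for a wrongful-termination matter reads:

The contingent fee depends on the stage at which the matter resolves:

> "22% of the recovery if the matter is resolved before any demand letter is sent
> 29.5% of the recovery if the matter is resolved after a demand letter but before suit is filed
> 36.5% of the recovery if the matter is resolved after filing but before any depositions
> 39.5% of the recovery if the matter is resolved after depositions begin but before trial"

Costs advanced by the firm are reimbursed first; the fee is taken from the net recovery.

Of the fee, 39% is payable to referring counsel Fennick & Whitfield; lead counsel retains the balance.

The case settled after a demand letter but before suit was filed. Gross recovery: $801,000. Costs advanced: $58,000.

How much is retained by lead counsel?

Fee base (net of costs): $801,000 − $58,000 = $743,000
The matter settled after a demand letter but before suit was filed, so the 29.5% rate applies.
$743,000 × 29.5% = $219,185.00
Referral share: 39% of $219,185.00 = $85,482.15; lead counsel retains $219,185.00 − $85,482.15 = $133,702.85.

$133,702.85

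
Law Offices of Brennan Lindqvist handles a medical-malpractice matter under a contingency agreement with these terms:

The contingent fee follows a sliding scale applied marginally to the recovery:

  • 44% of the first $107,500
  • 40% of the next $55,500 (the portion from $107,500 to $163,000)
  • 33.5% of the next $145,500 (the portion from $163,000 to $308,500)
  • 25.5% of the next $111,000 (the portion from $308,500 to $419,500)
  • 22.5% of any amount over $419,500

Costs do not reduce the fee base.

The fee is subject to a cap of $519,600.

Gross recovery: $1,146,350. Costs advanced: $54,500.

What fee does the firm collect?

$310,088.75

Fee base is the gross recovery, $1,146,350; costs are reimbursed separately.
First $107,500 at 44% = $47,300.00
Next $55,500 at 40% = $22,200.00
Next $145,500 at 33.5% = $48,742.50
Next $111,000 at 25.5% = $28,305.00
Remaining $726,850 at 22.5% = $163,541.25
Fee: $47,300.00 + $22,200.00 + $48,742.50 + $28,305.00 + $163,541.25 = $310,088.75
$310,088.75 is under the $519,600 cap.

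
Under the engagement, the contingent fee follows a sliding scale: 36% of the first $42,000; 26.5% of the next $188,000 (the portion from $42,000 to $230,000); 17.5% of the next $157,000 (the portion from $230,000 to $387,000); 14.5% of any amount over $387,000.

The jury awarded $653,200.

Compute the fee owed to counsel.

$131,014.00

First $42,000 at 36% = $15,120.00
Next $188,000 at 26.5% = $49,820.00
Next $157,000 at 17.5% = $27,475.00
Remaining $266,200 at 14.5% = $38,599.00
Fee: $15,120.00 + $49,820.00 + $27,475.00 + $38,599.00 = $131,014.00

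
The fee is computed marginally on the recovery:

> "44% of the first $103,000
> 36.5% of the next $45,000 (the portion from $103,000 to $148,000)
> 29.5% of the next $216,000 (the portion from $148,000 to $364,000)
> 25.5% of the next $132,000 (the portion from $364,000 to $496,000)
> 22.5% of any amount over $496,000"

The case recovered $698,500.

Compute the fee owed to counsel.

First $103,000 at 44% = $45,320.00
Next $45,000 at 36.5% = $16,425.00
Next $216,000 at 29.5% = $63,720.00
Next $132,000 at 25.5% = $33,660.00
Remaining $202,500 at 22.5% = $45,562.50
Fee: $45,320.00 + $16,425.00 + $63,720.00 + $33,660.00 + $45,562.50 = $204,687.50

$204,687.50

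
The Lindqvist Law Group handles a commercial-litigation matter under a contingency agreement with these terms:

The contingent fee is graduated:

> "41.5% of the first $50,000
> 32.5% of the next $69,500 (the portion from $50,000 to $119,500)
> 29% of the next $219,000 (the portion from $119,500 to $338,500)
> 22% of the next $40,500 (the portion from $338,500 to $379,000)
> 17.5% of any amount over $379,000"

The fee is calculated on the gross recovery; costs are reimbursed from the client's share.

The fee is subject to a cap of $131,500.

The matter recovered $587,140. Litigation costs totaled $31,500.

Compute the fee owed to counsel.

$131,500.00

Fee base is the gross recovery, $587,140; costs are reimbursed separately.
First $50,000 at 41.5% = $20,750.00
Next $69,500 at 32.5% = $22,587.50
Next $219,000 at 29% = $63,510.00
Next $40,500 at 22% = $8,910.00
Remaining $208,140 at 17.5% = $36,424.50
Fee: $20,750.00 + $22,587.50 + $63,510.00 + $8,910.00 + $36,424.50 = $152,182.00
$152,182.00 exceeds the $131,500 cap, so the fee is capped at $131,500.00.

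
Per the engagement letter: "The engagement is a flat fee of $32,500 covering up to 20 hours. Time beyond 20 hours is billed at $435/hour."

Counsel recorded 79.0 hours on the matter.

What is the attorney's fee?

Flat fee: $32,500.00
Excess hours: 79.0 − 20 = 59.0
Overrun: 59.0 × $435 = $25,665.00
Total: $32,500.00 + $25,665.00 = $58,165.00

$58,165.00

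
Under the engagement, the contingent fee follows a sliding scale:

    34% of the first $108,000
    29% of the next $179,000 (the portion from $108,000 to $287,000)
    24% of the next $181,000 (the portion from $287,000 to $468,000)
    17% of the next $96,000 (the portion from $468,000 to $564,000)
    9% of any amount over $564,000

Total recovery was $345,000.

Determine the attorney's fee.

$102,550.00

First $108,000 at 34% = $36,720.00
Next $179,000 at 29% = $51,910.00
Remaining $58,000 at 24% = $13,920.00
Fee: $36,720.00 + $51,910.00 + $13,920.00 = $102,550.00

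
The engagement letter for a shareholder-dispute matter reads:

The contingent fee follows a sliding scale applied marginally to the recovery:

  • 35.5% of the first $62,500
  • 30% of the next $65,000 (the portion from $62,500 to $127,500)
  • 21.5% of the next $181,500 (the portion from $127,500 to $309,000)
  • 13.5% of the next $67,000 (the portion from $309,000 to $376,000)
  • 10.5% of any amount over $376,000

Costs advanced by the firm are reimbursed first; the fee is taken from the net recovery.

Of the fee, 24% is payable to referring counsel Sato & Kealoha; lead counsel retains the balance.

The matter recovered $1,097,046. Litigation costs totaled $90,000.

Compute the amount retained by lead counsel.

Fee base (net of costs): $1,097,046 − $90,000 = $1,007,046
First $62,500 at 35.5% = $22,187.50
Next $65,000 at 30% = $19,500.00
Next $181,500 at 21.5% = $39,022.50
Next $67,000 at 13.5% = $9,045.00
Remaining $631,046 at 10.5% = $66,259.83
Fee: $22,187.50 + $19,500.00 + $39,022.50 + $9,045.00 + $66,259.83 = $156,014.83
Referral share: 24% of $156,014.83 = $37,443.56; lead counsel retains $156,014.83 − $37,443.56 = $118,571.27.

$118,571.27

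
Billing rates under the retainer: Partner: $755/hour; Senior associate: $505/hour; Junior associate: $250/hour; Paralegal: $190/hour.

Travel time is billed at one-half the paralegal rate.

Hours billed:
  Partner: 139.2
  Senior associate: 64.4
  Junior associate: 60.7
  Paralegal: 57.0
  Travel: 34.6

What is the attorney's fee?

Partner: 139.2 × $755 = $105,096.00
Senior associate: 64.4 × $505 = $32,522.00
Junior associate: 60.7 × $250 = $15,175.00
Paralegal: 57.0 × $190 = $10,830.00
Subtotal: $105,096.00 + $32,522.00 + $15,175.00 + $10,830.00 = $163,623.00
Travel: 34.6 × ($190 ÷ 2) = 34.6 × $95.00 = $3,287.00
Total: $163,623.00 + $3,287.00 = $166,910.00

$166,910.00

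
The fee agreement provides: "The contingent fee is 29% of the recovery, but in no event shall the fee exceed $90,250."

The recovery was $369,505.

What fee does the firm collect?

29% of $369,505 = $107,156.45
That exceeds the $90,250 cap, so the fee is capped at $90,250.

$90,250.00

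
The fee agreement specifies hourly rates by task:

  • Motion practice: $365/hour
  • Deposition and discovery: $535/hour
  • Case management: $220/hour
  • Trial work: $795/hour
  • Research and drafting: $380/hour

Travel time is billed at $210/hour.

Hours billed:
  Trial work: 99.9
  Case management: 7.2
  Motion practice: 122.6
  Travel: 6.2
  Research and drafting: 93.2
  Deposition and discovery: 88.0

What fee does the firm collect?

$209,551.50

Motion practice: 122.6 × $365 = $44,749.00
Deposition and discovery: 88.0 × $535 = $47,080.00
Case management: 7.2 × $220 = $1,584.00
Trial work: 99.9 × $795 = $79,420.50
Research and drafting: 93.2 × $380 = $35,416.00
Subtotal: $44,749.00 + $47,080.00 + $1,584.00 + $79,420.50 + $35,416.00 = $208,249.50
Travel: 6.2 × $210 = $1,302.00
Total: $208,249.50 + $1,302.00 = $209,551.50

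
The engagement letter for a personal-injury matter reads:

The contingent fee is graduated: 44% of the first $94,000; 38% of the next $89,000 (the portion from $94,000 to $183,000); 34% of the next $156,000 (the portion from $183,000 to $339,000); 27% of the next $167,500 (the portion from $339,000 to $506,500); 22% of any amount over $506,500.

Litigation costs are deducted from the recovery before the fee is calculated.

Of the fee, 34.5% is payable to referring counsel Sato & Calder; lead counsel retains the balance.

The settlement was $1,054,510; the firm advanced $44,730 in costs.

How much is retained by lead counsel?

$186,129.12

Fee base (net of costs): $1,054,510 − $44,730 = $1,009,780
First $94,000 at 44% = $41,360.00
Next $89,000 at 38% = $33,820.00
Next $156,000 at 34% = $53,040.00
Next $167,500 at 27% = $45,225.00
Remaining $503,280 at 22% = $110,721.60
Fee: $41,360.00 + $33,820.00 + $53,040.00 + $45,225.00 + $110,721.60 = $284,166.60
Referral share: 34.5% of $284,166.60 = $98,037.48; lead counsel retains $284,166.60 − $98,037.48 = $186,129.12.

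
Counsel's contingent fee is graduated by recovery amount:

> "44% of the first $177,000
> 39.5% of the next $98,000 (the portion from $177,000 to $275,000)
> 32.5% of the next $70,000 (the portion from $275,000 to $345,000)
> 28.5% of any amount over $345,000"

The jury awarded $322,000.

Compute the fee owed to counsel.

First $177,000 at 44% = $77,880.00
Next $98,000 at 39.5% = $38,710.00
Remaining $47,000 at 32.5% = $15,275.00
Fee: $77,880.00 + $38,710.00 + $15,275.00 = $131,865.00

$131,865.00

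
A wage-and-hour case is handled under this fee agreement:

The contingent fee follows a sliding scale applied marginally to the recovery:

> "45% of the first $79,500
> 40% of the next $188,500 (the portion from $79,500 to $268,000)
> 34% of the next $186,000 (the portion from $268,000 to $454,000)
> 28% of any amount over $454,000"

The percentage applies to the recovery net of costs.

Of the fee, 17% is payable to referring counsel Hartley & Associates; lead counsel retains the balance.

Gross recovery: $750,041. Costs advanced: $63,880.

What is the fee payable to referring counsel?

Fee base (net of costs): $750,041 − $63,880 = $686,161
First $79,500 at 45% = $35,775.00
Next $188,500 at 40% = $75,400.00
Next $186,000 at 34% = $63,240.00
Remaining $232,161 at 28% = $65,005.08
Fee: $35,775.00 + $75,400.00 + $63,240.00 + $65,005.08 = $239,420.08
Referral share: 17% of $239,420.08 = $40,701.41; lead counsel retains $239,420.08 − $40,701.41 = $198,718.67.

$40,701.41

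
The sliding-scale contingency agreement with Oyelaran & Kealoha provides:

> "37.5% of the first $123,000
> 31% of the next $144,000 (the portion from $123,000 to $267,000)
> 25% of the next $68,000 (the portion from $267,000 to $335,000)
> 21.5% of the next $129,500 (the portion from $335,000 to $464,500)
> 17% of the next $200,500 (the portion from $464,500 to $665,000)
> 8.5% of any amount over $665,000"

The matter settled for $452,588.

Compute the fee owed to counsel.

$133,046.42

First $123,000 at 37.5% = $46,125.00
Next $144,000 at 31% = $44,640.00
Next $68,000 at 25% = $17,000.00
Remaining $117,588 at 21.5% = $25,281.42
Fee: $46,125.00 + $44,640.00 + $17,000.00 + $25,281.42 = $133,046.42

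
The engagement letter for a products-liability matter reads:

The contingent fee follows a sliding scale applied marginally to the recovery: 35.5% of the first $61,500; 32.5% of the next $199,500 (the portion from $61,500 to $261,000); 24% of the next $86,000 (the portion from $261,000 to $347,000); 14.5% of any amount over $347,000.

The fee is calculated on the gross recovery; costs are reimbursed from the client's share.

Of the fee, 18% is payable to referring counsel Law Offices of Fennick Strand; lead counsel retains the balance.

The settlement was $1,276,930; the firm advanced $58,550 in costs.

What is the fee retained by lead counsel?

Fee base is the gross recovery, $1,276,930; costs are reimbursed separately.
First $61,500 at 35.5% = $21,832.50
Next $199,500 at 32.5% = $64,837.50
Next $86,000 at 24% = $20,640.00
Remaining $929,930 at 14.5% = $134,839.85
Fee: $21,832.50 + $64,837.50 + $20,640.00 + $134,839.85 = $242,149.85
Referral share: 18% of $242,149.85 = $43,586.97; lead counsel retains $242,149.85 − $43,586.97 = $198,562.88.

$198,562.88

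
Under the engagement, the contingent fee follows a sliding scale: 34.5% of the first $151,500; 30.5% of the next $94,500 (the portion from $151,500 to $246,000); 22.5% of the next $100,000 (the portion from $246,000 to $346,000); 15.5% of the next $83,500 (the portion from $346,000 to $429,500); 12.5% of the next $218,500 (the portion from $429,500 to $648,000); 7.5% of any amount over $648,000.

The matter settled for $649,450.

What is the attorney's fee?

$143,953.75

First $151,500 at 34.5% = $52,267.50
Next $94,500 at 30.5% = $28,822.50
Next $100,000 at 22.5% = $22,500.00
Next $83,500 at 15.5% = $12,942.50
Next $218,500 at 12.5% = $27,312.50
Remaining $1,450 at 7.5% = $108.75
Fee: $52,267.50 + $28,822.50 + $22,500.00 + $12,942.50 + $27,312.50 + $108.75 = $143,953.75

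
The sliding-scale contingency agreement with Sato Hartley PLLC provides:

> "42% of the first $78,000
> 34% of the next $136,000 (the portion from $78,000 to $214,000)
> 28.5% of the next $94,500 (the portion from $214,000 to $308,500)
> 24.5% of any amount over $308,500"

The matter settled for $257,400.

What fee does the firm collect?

$91,369.00

First $78,000 at 42% = $32,760.00
Next $136,000 at 34% = $46,240.00
Remaining $43,400 at 28.5% = $12,369.00
Fee: $32,760.00 + $46,240.00 + $12,369.00 = $91,369.00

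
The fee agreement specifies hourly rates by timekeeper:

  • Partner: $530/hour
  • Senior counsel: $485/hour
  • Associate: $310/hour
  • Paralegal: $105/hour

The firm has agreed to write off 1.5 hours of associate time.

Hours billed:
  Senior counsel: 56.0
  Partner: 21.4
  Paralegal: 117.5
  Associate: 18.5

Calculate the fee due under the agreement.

Partner: 21.4 × $530 = $11,342.00
Senior counsel: 56.0 × $485 = $27,160.00
Associate: 18.5 × $310 = $5,735.00
Paralegal: 117.5 × $105 = $12,337.50
Subtotal: $56,574.50
Write-off: 1.5 × $310 = $465.00
Total: $56,574.50 − $465.00 = $56,109.50

$56,109.50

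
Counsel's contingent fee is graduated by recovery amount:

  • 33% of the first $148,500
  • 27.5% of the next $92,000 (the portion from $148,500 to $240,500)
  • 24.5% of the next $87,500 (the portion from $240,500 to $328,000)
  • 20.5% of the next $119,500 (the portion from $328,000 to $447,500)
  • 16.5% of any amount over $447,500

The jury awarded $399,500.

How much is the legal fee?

$110,400.00

First $148,500 at 33% = $49,005.00
Next $92,000 at 27.5% = $25,300.00
Next $87,500 at 24.5% = $21,437.50
Remaining $71,500 at 20.5% = $14,657.50
Fee: $49,005.00 + $25,300.00 + $21,437.50 + $14,657.50 = $110,400.00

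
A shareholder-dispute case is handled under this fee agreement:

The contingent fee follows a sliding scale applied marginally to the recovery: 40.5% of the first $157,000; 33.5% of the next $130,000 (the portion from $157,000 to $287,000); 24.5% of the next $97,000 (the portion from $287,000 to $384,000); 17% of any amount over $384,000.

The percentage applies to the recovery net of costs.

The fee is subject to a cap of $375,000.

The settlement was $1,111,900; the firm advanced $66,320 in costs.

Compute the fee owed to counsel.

Fee base (net of costs): $1,111,900 − $66,320 = $1,045,580
First $157,000 at 40.5% = $63,585.00
Next $130,000 at 33.5% = $43,550.00
Next $97,000 at 24.5% = $23,765.00
Remaining $661,580 at 17% = $112,468.60
Fee: $63,585.00 + $43,550.00 + $23,765.00 + $112,468.60 = $243,368.60
$243,368.60 is under the $375,000 cap.

$243,368.60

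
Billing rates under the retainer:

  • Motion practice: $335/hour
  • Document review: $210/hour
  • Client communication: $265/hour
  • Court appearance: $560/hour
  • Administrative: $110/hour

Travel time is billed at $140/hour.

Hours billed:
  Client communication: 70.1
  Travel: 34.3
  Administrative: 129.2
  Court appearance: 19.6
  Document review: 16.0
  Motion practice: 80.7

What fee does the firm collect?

Motion practice: 80.7 × $335 = $27,034.50
Document review: 16.0 × $210 = $3,360.00
Client communication: 70.1 × $265 = $18,576.50
Court appearance: 19.6 × $560 = $10,976.00
Administrative: 129.2 × $110 = $14,212.00
Subtotal: $27,034.50 + $3,360.00 + $18,576.50 + $10,976.00 + $14,212.00 = $74,159.00
Travel: 34.3 × $140 = $4,802.00
Total: $74,159.00 + $4,802.00 = $78,961.00

$78,961.00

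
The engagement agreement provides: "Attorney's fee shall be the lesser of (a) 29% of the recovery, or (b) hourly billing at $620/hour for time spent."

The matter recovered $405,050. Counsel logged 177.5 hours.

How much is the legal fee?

(a) 29% of $405,050 = $117,464.50
(b) 177.5 × $620 = $110,050.00
The lesser is (b): $110,050.00.

$110,050.00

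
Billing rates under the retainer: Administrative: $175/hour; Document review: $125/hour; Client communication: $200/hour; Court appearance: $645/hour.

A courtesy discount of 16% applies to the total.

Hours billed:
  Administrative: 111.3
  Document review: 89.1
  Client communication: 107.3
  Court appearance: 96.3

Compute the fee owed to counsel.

Administrative: 111.3 × $175 = $19,477.50
Document review: 89.1 × $125 = $11,137.50
Client communication: 107.3 × $200 = $21,460.00
Court appearance: 96.3 × $645 = $62,113.50
Subtotal: $114,188.50
Less 16% discount: −$18,270.16
Total: $114,188.50 − $18,270.16 = $95,918.34

$95,918.34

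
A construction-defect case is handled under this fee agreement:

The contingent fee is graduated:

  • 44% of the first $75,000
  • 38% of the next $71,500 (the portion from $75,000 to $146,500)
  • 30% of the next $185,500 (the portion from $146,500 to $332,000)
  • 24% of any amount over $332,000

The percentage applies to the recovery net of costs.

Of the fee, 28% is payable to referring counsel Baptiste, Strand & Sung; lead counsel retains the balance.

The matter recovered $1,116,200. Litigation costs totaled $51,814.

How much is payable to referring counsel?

$81,645.94

Fee base (net of costs): $1,116,200 − $51,814 = $1,064,386
First $75,000 at 44% = $33,000.00
Next $71,500 at 38% = $27,170.00
Next $185,500 at 30% = $55,650.00
Remaining $732,386 at 24% = $175,772.64
Fee: $33,000.00 + $27,170.00 + $55,650.00 + $175,772.64 = $291,592.64
Referral share: 28% of $291,592.64 = $81,645.94; lead counsel retains $291,592.64 − $81,645.94 = $209,946.70.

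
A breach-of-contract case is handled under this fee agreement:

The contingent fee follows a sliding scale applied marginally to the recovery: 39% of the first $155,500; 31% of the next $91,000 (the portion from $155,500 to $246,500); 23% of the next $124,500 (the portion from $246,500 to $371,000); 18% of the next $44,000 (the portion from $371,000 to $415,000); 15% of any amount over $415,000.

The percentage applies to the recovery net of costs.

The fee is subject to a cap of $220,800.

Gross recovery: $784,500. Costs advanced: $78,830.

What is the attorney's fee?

$169,010.50

Fee base (net of costs): $784,500 − $78,830 = $705,670
First $155,500 at 39% = $60,645.00
Next $91,000 at 31% = $28,210.00
Next $124,500 at 23% = $28,635.00
Next $44,000 at 18% = $7,920.00
Remaining $290,670 at 15% = $43,600.50
Fee: $60,645.00 + $28,210.00 + $28,635.00 + $7,920.00 + $43,600.50 = $169,010.50
$169,010.50 is under the $220,800 cap.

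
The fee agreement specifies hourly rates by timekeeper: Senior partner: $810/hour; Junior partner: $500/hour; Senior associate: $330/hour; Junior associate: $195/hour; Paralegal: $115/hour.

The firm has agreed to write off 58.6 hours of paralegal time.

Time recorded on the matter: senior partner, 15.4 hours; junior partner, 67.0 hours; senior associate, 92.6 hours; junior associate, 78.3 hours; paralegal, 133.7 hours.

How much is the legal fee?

$100,437.00

Senior partner: 15.4 × $810 = $12,474.00
Junior partner: 67.0 × $500 = $33,500.00
Senior associate: 92.6 × $330 = $30,558.00
Junior associate: 78.3 × $195 = $15,268.50
Paralegal: 133.7 × $115 = $15,375.50
Subtotal: $107,176.00
Write-off: 58.6 × $115 = $6,739.00
Total: $107,176.00 − $6,739.00 = $100,437.00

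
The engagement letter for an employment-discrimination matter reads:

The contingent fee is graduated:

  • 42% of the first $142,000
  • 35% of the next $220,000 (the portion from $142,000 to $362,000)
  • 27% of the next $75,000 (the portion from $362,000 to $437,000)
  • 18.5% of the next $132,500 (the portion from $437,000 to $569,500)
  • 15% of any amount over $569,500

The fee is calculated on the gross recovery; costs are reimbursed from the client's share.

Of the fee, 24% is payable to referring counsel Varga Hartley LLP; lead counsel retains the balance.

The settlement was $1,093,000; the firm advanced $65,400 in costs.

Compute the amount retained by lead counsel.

Fee base is the gross recovery, $1,093,000; costs are reimbursed separately.
First $142,000 at 42% = $59,640.00
Next $220,000 at 35% = $77,000.00
Next $75,000 at 27% = $20,250.00
Next $132,500 at 18.5% = $24,512.50
Remaining $523,500 at 15% = $78,525.00
Fee: $59,640.00 + $77,000.00 + $20,250.00 + $24,512.50 + $78,525.00 = $259,927.50
Referral share: 24% of $259,927.50 = $62,382.60; lead counsel retains $259,927.50 − $62,382.60 = $197,544.90.

$197,544.90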